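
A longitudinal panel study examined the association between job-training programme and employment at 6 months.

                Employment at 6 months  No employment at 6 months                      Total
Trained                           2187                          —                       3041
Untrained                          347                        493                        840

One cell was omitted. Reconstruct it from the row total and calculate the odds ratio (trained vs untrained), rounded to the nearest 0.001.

The missing cell is in the exposed row: 3041 − 2187 = 854.
So a = 2187, b = 854, c = 347, d = 493.
OR = (a·d)/(b·c) = (2187 × 493) / (854 × 347) = 1078191 / 296338 = 3.63838

3.638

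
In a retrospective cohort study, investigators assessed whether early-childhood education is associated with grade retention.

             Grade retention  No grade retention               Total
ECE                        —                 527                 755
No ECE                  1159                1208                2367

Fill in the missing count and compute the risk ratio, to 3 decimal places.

0.617

The missing cell is in the exposed row: 755 − 527 = 228.
So a = 228, b = 527, c = 1159, d = 1208.
RR = [a/(a+b)] / [c/(c+d)] = (228/755) / (1159/2367) = 0.30199/0.48965 = 0.61674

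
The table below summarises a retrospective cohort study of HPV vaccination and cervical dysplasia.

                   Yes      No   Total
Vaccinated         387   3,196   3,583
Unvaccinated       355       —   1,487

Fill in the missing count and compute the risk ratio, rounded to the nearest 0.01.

The missing cell is in the unexposed row: 1487 − 355 = 1132.
So a = 387, b = 3196, c = 355, d = 1132.
RR = [a/(a+b)] / [c/(c+d)] = (387/3583) / (355/1487) = 0.10801/0.23874 = 0.45243

0.45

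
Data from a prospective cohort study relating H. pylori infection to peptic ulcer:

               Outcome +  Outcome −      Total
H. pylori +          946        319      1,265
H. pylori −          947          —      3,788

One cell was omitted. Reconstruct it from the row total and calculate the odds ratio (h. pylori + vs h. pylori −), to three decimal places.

The missing cell is in the unexposed row: 3788 − 947 = 2841.
So a = 946, b = 319, c = 947, d = 2841.
OR = (a·d)/(b·c) = (946 × 2841) / (319 × 947) = 2687586 / 302093 = 8.89655

8.897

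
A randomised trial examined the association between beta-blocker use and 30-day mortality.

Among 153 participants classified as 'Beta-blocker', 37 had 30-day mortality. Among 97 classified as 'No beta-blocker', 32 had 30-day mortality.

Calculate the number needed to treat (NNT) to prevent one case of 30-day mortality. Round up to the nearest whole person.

Risk in treated group = 37/153 = 0.24183; risk in control = 32/97 = 0.32990.
Absolute risk reduction = 0.32990 − 0.24183 = 0.08807
NNT = 1 / ARR = 1 / 0.08807 = 11.355 → round up → 12

12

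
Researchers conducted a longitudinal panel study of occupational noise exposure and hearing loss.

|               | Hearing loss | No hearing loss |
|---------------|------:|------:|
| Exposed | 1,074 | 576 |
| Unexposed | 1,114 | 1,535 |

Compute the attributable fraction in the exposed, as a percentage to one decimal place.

Cells: a = 1074, b = 576, c = 1114, d = 1535.
Risk in exposed = 1074/1650 = 0.65091; risk in unexposed = 1114/2649 = 0.42054.
RR = 0.65091/0.42054 = 1.54781
AR% = (RR − 1)/RR × 100 = (1.54781 − 1)/1.54781 × 100 = 35.3925%

35.4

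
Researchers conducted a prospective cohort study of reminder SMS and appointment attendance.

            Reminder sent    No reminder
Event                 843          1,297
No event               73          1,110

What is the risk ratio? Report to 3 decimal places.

Reading the table with exposure as columns: a = 843 (Reminder sent, case), b = 73 (Reminder sent, non-case), c = 1297 (No reminder, case), d = 1110.
Risk in exposed = 843/916 = 0.92031; risk in unexposed = 1297/2407 = 0.53885.
RR = 0.92031 / 0.53885 = 1.70792
The risk among the exposed is 1.71 times that among the unexposed.

1.708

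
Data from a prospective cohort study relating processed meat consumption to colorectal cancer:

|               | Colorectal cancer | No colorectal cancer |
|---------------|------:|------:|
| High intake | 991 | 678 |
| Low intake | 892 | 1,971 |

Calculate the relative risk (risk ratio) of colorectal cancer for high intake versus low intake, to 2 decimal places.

Cells: a = 991, b = 678, c = 892, d = 1971.
Risk in exposed = 991/1669 = 0.59377; risk in unexposed = 892/2863 = 0.31156.
RR = 0.59377 / 0.31156 = 1.90578
The risk among the exposed is 1.91 times that among the unexposed.

1.91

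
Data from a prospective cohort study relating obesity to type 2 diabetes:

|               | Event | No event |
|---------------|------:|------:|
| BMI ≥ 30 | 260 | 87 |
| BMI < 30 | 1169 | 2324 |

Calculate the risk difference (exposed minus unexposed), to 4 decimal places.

0.4146

Cells: a = 260, b = 87, c = 1169, d = 2324.
Risk in exposed = 260/347 = 0.749280; risk in unexposed = 1169/3493 = 0.334669.
Risk difference = 0.749280 − 0.334669 = 0.414610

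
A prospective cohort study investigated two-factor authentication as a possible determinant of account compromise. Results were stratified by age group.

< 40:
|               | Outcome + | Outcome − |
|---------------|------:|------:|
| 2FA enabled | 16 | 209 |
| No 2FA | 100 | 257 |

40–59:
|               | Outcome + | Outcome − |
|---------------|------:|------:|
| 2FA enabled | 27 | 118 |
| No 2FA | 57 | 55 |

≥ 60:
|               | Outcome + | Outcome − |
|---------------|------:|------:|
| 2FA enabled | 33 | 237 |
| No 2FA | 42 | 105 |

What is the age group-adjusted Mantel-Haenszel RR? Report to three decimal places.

RR_MH = Σ(aᵢ·n₀ᵢ/nᵢ) / Σ(cᵢ·n₁ᵢ/nᵢ), with n₁ᵢ = aᵢ+bᵢ (exposed), n₀ᵢ = cᵢ+dᵢ (unexposed), nᵢ = n₁ᵢ+n₀ᵢ.
Stratum 1 (< 40): n₁ = 225, n₀ = 357, n = 582; a·n₀/n = 16·357/582 = 9.8144; c·n₁/n = 100·225/582 = 38.6598
Stratum 2 (40–59): n₁ = 145, n₀ = 112, n = 257; a·n₀/n = 27·112/257 = 11.7665; c·n₁/n = 57·145/257 = 32.1595
Stratum 3 (≥ 60): n₁ = 270, n₀ = 147, n = 417; a·n₀/n = 33·147/417 = 11.6331; c·n₁/n = 42·270/417 = 27.1942
RR_MH = (9.8144 + 11.7665 + 11.6331) / (38.6598 + 32.1595 + 27.1942) = 33.2141 / 98.0136 = 0.33887

0.339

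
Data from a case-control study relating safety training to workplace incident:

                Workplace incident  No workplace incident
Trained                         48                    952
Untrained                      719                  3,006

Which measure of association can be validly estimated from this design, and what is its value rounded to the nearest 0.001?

0.211

Cells: a = 48, b = 952, c = 719, d = 3006.
This is a case-control study: participants were sampled on outcome status, so risks in the source population cannot be estimated directly — relative risk is not valid here. The odds ratio is the appropriate measure.
OR = (a·d)/(b·c) = (48 × 3006) / (952 × 719) = 144288 / 684488 = 0.21080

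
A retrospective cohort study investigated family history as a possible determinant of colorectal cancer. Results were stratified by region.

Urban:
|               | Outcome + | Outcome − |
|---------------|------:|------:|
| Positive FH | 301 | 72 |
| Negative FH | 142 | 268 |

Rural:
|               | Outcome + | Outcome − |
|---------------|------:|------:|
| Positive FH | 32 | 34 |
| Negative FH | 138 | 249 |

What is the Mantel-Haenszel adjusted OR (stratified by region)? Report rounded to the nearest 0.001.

OR_MH = Σ(aᵢdᵢ/nᵢ) / Σ(bᵢcᵢ/nᵢ), where nᵢ is the stratum total.
Stratum 1 (Urban): n = 783; a·d/n = 301·268/783 = 103.0243; b·c/n = 72·142/783 = 13.0575
Stratum 2 (Rural): n = 453; a·d/n = 32·249/453 = 17.5894; b·c/n = 34·138/453 = 10.3576
OR_MH = (103.0243 + 17.5894) / (13.0575 + 10.3576) = 120.6137 / 23.4151 = 5.15111

5.151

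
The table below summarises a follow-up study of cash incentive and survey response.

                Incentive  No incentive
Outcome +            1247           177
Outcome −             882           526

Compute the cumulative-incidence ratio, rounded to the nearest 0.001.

Reading the table with exposure as columns: a = 1247 (Incentive, case), b = 882 (Incentive, non-case), c = 177 (No incentive, case), d = 526.
Risk in exposed = 1247/2129 = 0.58572; risk in unexposed = 177/703 = 0.25178.
RR = 0.58572 / 0.25178 = 2.32634
The risk among the exposed is 2.33 times that among the unexposed.

2.326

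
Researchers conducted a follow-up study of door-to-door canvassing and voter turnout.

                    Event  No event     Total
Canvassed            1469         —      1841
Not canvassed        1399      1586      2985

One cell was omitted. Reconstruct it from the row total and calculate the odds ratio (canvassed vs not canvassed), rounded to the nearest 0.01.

The missing cell is in the exposed row: 1841 − 1469 = 372.
So a = 1469, b = 372, c = 1399, d = 1586.
OR = (a·d)/(b·c) = (1469 × 1586) / (372 × 1399) = 2329834 / 520428 = 4.47677

4.48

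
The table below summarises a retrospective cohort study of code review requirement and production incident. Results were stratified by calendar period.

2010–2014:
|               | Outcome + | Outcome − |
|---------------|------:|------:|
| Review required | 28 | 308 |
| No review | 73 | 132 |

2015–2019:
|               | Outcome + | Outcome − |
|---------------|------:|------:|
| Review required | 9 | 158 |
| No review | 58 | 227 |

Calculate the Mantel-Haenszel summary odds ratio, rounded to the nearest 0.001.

OR_MH = Σ(aᵢdᵢ/nᵢ) / Σ(bᵢcᵢ/nᵢ), where nᵢ is the stratum total.
Stratum 1 (2010–2014): n = 541; a·d/n = 28·132/541 = 6.8318; b·c/n = 308·73/541 = 41.5601
Stratum 2 (2015–2019): n = 452; a·d/n = 9·227/452 = 4.5199; b·c/n = 158·58/452 = 20.2743
OR_MH = (6.8318 + 4.5199) / (41.5601 + 20.2743) = 11.3517 / 61.8344 = 0.18358

0.184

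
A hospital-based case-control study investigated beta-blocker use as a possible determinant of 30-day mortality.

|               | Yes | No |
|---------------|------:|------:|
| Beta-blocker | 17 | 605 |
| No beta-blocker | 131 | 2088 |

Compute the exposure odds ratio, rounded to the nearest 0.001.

Cells: a = 17, b = 605, c = 131, d = 2088.
OR = (a·d)/(b·c) = (17 × 2088) / (605 × 131) = 35496 / 79255 = 0.44787
Exposure is associated with lower odds of 30-day mortality (OR = 0.45 < 1).

0.448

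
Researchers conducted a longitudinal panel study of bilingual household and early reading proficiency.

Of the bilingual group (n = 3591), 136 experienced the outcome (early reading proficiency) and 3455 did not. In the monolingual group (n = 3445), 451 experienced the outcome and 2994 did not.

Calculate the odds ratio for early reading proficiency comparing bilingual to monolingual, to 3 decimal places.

0.261

From the description: a = 136, b = 3455, c = 451, d = 2994.
OR = (a·d)/(b·c) = (136 × 2994) / (3455 × 451) = 407184 / 1558205 = 0.26132
Exposure is associated with lower odds of early reading proficiency (OR = 0.26 < 1).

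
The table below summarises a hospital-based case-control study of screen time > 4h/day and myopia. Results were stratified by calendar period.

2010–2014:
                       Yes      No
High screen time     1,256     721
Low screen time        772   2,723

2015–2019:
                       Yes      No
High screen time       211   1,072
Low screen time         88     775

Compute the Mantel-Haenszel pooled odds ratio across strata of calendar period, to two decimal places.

OR_MH = Σ(aᵢdᵢ/nᵢ) / Σ(bᵢcᵢ/nᵢ), where nᵢ is the stratum total.
Stratum 1 (2010–2014): n = 5472; a·d/n = 1256·2723/5472 = 625.0161; b·c/n = 721·772/5472 = 101.7200
Stratum 2 (2015–2019): n = 2146; a·d/n = 211·775/2146 = 76.1999; b·c/n = 1072·88/2146 = 43.9590
OR_MH = (625.0161 + 76.1999) / (101.7200 + 43.9590) = 701.2160 / 145.6790 = 4.81343

4.81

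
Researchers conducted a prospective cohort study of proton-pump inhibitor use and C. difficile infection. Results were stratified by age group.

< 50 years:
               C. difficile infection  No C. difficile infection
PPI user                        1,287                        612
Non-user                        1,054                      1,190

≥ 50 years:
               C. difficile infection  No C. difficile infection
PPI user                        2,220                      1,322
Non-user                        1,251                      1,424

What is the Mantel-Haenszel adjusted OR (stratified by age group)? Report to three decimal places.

2.082

OR_MH = Σ(aᵢdᵢ/nᵢ) / Σ(bᵢcᵢ/nᵢ), where nᵢ is the stratum total.
Stratum 1 (< 50 years): n = 4143; a·d/n = 1287·1190/4143 = 369.6669; b·c/n = 612·1054/4143 = 155.6959
Stratum 2 (≥ 50 years): n = 6217; a·d/n = 2220·1424/6217 = 508.4896; b·c/n = 1322·1251/6217 = 266.0161
OR_MH = (369.6669 + 508.4896) / (155.6959 + 266.0161) = 878.1565 / 421.7120 = 2.08236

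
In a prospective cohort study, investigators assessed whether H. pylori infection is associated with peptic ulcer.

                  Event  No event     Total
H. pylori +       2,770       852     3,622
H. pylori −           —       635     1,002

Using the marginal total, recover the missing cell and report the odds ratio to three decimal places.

The missing cell is in the unexposed row: 1002 − 635 = 367.
So a = 2770, b = 852, c = 367, d = 635.
OR = (a·d)/(b·c) = (2770 × 635) / (852 × 367) = 1758950 / 312684 = 5.62533

5.625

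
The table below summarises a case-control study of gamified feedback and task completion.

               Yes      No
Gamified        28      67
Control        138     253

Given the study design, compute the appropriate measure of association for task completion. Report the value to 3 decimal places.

0.766

Cells: a = 28, b = 67, c = 138, d = 253.
This is a case-control study: participants were sampled on outcome status, so risks in the source population cannot be estimated directly — relative risk is not valid here. The odds ratio is the appropriate measure.
OR = (a·d)/(b·c) = (28 × 253) / (67 × 138) = 7084 / 9246 = 0.76617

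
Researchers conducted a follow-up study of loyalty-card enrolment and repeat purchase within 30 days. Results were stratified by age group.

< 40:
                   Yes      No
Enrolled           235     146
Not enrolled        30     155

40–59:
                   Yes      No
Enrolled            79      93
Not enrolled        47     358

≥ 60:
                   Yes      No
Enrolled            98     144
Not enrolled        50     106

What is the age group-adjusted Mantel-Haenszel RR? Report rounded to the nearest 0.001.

2.642

RR_MH = Σ(aᵢ·n₀ᵢ/nᵢ) / Σ(cᵢ·n₁ᵢ/nᵢ), with n₁ᵢ = aᵢ+bᵢ (exposed), n₀ᵢ = cᵢ+dᵢ (unexposed), nᵢ = n₁ᵢ+n₀ᵢ.
Stratum 1 (< 40): n₁ = 381, n₀ = 185, n = 566; a·n₀/n = 235·185/566 = 76.8110; c·n₁/n = 30·381/566 = 20.1943
Stratum 2 (40–59): n₁ = 172, n₀ = 405, n = 577; a·n₀/n = 79·405/577 = 55.4506; c·n₁/n = 47·172/577 = 14.0104
Stratum 3 (≥ 60): n₁ = 242, n₀ = 156, n = 398; a·n₀/n = 98·156/398 = 38.4121; c·n₁/n = 50·242/398 = 30.4020
RR_MH = (76.8110 + 55.4506 + 38.4121) / (20.1943 + 14.0104 + 30.4020) = 170.6736 / 64.6068 = 2.64173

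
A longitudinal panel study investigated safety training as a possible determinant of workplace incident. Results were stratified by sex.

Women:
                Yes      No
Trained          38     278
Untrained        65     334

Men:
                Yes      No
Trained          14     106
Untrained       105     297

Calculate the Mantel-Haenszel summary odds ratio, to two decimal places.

0.55

OR_MH = Σ(aᵢdᵢ/nᵢ) / Σ(bᵢcᵢ/nᵢ), where nᵢ is the stratum total.
Stratum 1 (Women): n = 715; a·d/n = 38·334/715 = 17.7510; b·c/n = 278·65/715 = 25.2727
Stratum 2 (Men): n = 522; a·d/n = 14·297/522 = 7.9655; b·c/n = 106·105/522 = 21.3218
OR_MH = (17.7510 + 7.9655) / (25.2727 + 21.3218) = 25.7166 / 46.5946 = 0.55192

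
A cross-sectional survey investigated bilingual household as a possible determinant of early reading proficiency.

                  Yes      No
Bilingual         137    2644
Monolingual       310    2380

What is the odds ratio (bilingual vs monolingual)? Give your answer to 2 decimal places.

0.40

Cells: a = 137, b = 2644, c = 310, d = 2380.
OR = (a·d)/(b·c) = (137 × 2380) / (2644 × 310) = 326060 / 819640 = 0.39781
Exposure is associated with lower odds of early reading proficiency (OR = 0.40 < 1).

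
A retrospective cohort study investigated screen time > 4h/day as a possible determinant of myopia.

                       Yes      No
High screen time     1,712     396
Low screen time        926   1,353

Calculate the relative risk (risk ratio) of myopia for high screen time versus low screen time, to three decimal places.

Cells: a = 1712, b = 396, c = 926, d = 1353.
Risk in exposed = 1712/2108 = 0.81214; risk in unexposed = 926/2279 = 0.40632.
RR = 0.81214 / 0.40632 = 1.99879
The risk among the exposed is 2.00 times that among the unexposed.

1.999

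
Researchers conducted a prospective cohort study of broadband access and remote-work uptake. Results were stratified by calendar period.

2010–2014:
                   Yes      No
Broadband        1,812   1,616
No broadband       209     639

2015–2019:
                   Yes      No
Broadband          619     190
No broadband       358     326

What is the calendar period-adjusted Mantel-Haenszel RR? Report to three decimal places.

RR_MH = Σ(aᵢ·n₀ᵢ/nᵢ) / Σ(cᵢ·n₁ᵢ/nᵢ), with n₁ᵢ = aᵢ+bᵢ (exposed), n₀ᵢ = cᵢ+dᵢ (unexposed), nᵢ = n₁ᵢ+n₀ᵢ.
Stratum 1 (2010–2014): n₁ = 3428, n₀ = 848, n = 4276; a·n₀/n = 1812·848/4276 = 359.3489; c·n₁/n = 209·3428/4276 = 167.5519
Stratum 2 (2015–2019): n₁ = 809, n₀ = 684, n = 1493; a·n₀/n = 619·684/1493 = 283.5874; c·n₁/n = 358·809/1493 = 193.9866
RR_MH = (359.3489 + 283.5874) / (167.5519 + 193.9866) = 642.9363 / 361.5385 = 1.77833

1.778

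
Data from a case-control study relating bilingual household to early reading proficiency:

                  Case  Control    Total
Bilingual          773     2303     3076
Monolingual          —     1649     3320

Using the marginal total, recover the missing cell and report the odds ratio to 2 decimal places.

The missing cell is in the unexposed row: 3320 − 1649 = 1671.
So a = 773, b = 2303, c = 1671, d = 1649.
OR = (a·d)/(b·c) = (773 × 1649) / (2303 × 1671) = 1274677 / 3848313 = 0.33123

0.33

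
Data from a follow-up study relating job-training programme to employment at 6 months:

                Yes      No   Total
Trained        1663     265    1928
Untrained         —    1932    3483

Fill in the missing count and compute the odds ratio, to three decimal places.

The missing cell is in the unexposed row: 3483 − 1932 = 1551.
So a = 1663, b = 265, c = 1551, d = 1932.
OR = (a·d)/(b·c) = (1663 × 1932) / (265 × 1551) = 3212916 / 411015 = 7.81703

7.817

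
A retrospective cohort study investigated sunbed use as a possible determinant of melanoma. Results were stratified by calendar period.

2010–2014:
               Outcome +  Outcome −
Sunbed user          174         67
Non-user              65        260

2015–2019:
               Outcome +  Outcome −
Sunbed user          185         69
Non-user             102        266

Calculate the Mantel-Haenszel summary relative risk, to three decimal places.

3.020

RR_MH = Σ(aᵢ·n₀ᵢ/nᵢ) / Σ(cᵢ·n₁ᵢ/nᵢ), with n₁ᵢ = aᵢ+bᵢ (exposed), n₀ᵢ = cᵢ+dᵢ (unexposed), nᵢ = n₁ᵢ+n₀ᵢ.
Stratum 1 (2010–2014): n₁ = 241, n₀ = 325, n = 566; a·n₀/n = 174·325/566 = 99.9117; c·n₁/n = 65·241/566 = 27.6767
Stratum 2 (2015–2019): n₁ = 254, n₀ = 368, n = 622; a·n₀/n = 185·368/622 = 109.4534; c·n₁/n = 102·254/622 = 41.6527
RR_MH = (99.9117 + 109.4534) / (27.6767 + 41.6527) = 209.3650 / 69.3294 = 3.01986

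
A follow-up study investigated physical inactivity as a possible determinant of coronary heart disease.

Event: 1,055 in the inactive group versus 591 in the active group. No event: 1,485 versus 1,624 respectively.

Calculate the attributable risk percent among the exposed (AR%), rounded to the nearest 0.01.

35.76

From the description: a = 1055, b = 1485, c = 591, d = 1624.
Risk in exposed = 1055/2540 = 0.41535; risk in unexposed = 591/2215 = 0.26682.
RR = 0.41535/0.26682 = 1.55670
AR% = (RR − 1)/RR × 100 = (1.55670 − 1)/1.55670 × 100 = 35.7616%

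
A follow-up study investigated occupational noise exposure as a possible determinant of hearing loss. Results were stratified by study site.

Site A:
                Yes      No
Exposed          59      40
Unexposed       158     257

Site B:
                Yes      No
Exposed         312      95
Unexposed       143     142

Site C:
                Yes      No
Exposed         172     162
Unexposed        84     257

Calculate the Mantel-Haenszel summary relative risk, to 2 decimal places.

RR_MH = Σ(aᵢ·n₀ᵢ/nᵢ) / Σ(cᵢ·n₁ᵢ/nᵢ), with n₁ᵢ = aᵢ+bᵢ (exposed), n₀ᵢ = cᵢ+dᵢ (unexposed), nᵢ = n₁ᵢ+n₀ᵢ.
Stratum 1 (Site A): n₁ = 99, n₀ = 415, n = 514; a·n₀/n = 59·415/514 = 47.6362; c·n₁/n = 158·99/514 = 30.4319
Stratum 2 (Site B): n₁ = 407, n₀ = 285, n = 692; a·n₀/n = 312·285/692 = 128.4971; c·n₁/n = 143·407/692 = 84.1055
Stratum 3 (Site C): n₁ = 334, n₀ = 341, n = 675; a·n₀/n = 172·341/675 = 86.8919; c·n₁/n = 84·334/675 = 41.5644
RR_MH = (47.6362 + 128.4971 + 86.8919) / (30.4319 + 84.1055 + 41.5644) = 263.0251 / 156.1018 = 1.68496

1.68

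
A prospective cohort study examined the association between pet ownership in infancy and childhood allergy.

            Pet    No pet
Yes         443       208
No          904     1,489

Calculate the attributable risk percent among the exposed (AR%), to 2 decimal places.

62.73

Reading the table with exposure as columns: a = 443 (Pet, case), b = 904 (Pet, non-case), c = 208 (No pet, case), d = 1489.
Risk in exposed = 443/1347 = 0.32888; risk in unexposed = 208/1697 = 0.12257.
RR = 0.32888/0.12257 = 2.68321
AR% = (RR − 1)/RR × 100 = (2.68321 − 1)/2.68321 × 100 = 62.7312%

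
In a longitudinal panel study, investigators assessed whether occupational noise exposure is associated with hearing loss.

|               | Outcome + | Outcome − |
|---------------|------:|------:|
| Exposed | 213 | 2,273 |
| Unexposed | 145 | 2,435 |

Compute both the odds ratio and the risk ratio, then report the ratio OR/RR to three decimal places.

1.032

Cells: a = 213, b = 2273, c = 145, d = 2435.
OR = (213·2435)/(2273·145) = 518655/329585 = 1.57366
Risk in exposed = 213/2486 = 0.08568; risk in unexposed = 145/2580 = 0.05620; RR = 1.52451
OR/RR = 1.57366 / 1.52451 = 1.03224
The outcome is rare in both groups, so OR ≈ RR (ratio near 1).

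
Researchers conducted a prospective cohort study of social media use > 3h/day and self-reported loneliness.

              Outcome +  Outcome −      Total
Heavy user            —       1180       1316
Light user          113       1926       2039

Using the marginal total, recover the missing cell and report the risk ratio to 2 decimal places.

1.86

The missing cell is in the exposed row: 1316 − 1180 = 136.
So a = 136, b = 1180, c = 113, d = 1926.
RR = [a/(a+b)] / [c/(c+d)] = (136/1316) / (113/2039) = 0.10334/0.05542 = 1.86476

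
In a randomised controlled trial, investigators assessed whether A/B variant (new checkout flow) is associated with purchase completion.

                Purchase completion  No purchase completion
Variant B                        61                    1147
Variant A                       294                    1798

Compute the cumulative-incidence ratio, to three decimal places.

0.359

Cells: a = 61, b = 1147, c = 294, d = 1798.
Risk in exposed = 61/1208 = 0.05050; risk in unexposed = 294/2092 = 0.14054.
RR = 0.05050 / 0.14054 = 0.35932
The risk is 64% lower among the exposed than among the unexposed.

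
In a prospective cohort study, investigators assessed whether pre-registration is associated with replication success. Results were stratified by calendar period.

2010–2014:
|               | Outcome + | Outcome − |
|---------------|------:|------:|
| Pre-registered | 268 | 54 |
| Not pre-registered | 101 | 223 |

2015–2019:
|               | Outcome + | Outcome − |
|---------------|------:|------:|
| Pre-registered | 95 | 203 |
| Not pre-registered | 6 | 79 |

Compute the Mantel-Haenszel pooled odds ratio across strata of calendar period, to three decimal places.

OR_MH = Σ(aᵢdᵢ/nᵢ) / Σ(bᵢcᵢ/nᵢ), where nᵢ is the stratum total.
Stratum 1 (2010–2014): n = 646; a·d/n = 268·223/646 = 92.5139; b·c/n = 54·101/646 = 8.4427
Stratum 2 (2015–2019): n = 383; a·d/n = 95·79/383 = 19.5953; b·c/n = 203·6/383 = 3.1802
OR_MH = (92.5139 + 19.5953) / (8.4427 + 3.1802) = 112.1092 / 11.6229 = 9.64556

9.646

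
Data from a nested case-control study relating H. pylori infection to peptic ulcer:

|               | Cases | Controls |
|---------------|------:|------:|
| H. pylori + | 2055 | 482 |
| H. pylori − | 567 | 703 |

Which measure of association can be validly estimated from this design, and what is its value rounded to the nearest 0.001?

5.286

Cells: a = 2055, b = 482, c = 567, d = 703.
This is a nested case-control study: participants were sampled on outcome status, so risks in the source population cannot be estimated directly — relative risk is not valid here. The odds ratio is the appropriate measure.
OR = (a·d)/(b·c) = (2055 × 703) / (482 × 567) = 1444665 / 273294 = 5.28612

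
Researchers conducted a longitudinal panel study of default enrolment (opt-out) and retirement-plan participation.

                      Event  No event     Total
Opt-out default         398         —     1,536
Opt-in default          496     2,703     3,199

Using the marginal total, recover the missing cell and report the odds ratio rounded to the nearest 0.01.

1.91

The missing cell is in the exposed row: 1536 − 398 = 1138.
So a = 398, b = 1138, c = 496, d = 2703.
OR = (a·d)/(b·c) = (398 × 2703) / (1138 × 496) = 1075794 / 564448 = 1.90592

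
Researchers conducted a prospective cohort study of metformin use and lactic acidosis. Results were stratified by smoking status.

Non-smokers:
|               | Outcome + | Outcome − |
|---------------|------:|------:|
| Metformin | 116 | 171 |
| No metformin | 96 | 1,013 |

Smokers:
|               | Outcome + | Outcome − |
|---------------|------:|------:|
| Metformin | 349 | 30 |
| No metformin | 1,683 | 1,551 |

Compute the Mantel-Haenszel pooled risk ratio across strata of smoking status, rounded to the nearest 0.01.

2.06

RR_MH = Σ(aᵢ·n₀ᵢ/nᵢ) / Σ(cᵢ·n₁ᵢ/nᵢ), with n₁ᵢ = aᵢ+bᵢ (exposed), n₀ᵢ = cᵢ+dᵢ (unexposed), nᵢ = n₁ᵢ+n₀ᵢ.
Stratum 1 (Non-smokers): n₁ = 287, n₀ = 1109, n = 1396; a·n₀/n = 116·1109/1396 = 92.1519; c·n₁/n = 96·287/1396 = 19.7364
Stratum 2 (Smokers): n₁ = 379, n₀ = 3234, n = 3613; a·n₀/n = 349·3234/3613 = 312.3903; c·n₁/n = 1683·379/3613 = 176.5450
RR_MH = (92.1519 + 312.3903) / (19.7364 + 176.5450) = 404.5421 / 196.2814 = 2.06103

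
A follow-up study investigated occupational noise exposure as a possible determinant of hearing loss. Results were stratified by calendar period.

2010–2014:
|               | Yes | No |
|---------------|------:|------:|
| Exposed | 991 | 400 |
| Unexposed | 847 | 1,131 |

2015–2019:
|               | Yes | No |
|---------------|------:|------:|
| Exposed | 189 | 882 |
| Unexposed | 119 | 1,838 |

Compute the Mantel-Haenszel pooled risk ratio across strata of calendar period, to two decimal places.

RR_MH = Σ(aᵢ·n₀ᵢ/nᵢ) / Σ(cᵢ·n₁ᵢ/nᵢ), with n₁ᵢ = aᵢ+bᵢ (exposed), n₀ᵢ = cᵢ+dᵢ (unexposed), nᵢ = n₁ᵢ+n₀ᵢ.
Stratum 1 (2010–2014): n₁ = 1391, n₀ = 1978, n = 3369; a·n₀/n = 991·1978/3369 = 581.8338; c·n₁/n = 847·1391/3369 = 349.7112
Stratum 2 (2015–2019): n₁ = 1071, n₀ = 1957, n = 3028; a·n₀/n = 189·1957/3028 = 122.1509; c·n₁/n = 119·1071/3028 = 42.0902
RR_MH = (581.8338 + 122.1509) / (349.7112 + 42.0902) = 703.9847 / 391.8013 = 1.79679

1.80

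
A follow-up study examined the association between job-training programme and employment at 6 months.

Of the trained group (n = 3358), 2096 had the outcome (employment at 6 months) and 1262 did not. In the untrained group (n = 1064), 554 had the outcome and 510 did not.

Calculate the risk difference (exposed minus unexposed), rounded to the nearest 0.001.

From the description: a = 2096, b = 1262, c = 554, d = 510.
Risk in exposed = 2096/3358 = 0.624181; risk in unexposed = 554/1064 = 0.520677.
Risk difference = 0.624181 − 0.520677 = 0.103504

0.104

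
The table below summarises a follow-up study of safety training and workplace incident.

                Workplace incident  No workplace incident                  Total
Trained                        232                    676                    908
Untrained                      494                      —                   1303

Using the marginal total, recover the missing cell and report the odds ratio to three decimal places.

The missing cell is in the unexposed row: 1303 − 494 = 809.
So a = 232, b = 676, c = 494, d = 809.
OR = (a·d)/(b·c) = (232 × 809) / (676 × 494) = 187688 / 333944 = 0.56203

0.562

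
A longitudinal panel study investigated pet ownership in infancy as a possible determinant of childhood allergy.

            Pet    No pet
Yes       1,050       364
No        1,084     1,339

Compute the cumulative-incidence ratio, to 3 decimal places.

Reading the table with exposure as columns: a = 1050 (Pet, case), b = 1084 (Pet, non-case), c = 364 (No pet, case), d = 1339.
Risk in exposed = 1050/2134 = 0.49203; risk in unexposed = 364/1703 = 0.21374.
RR = 0.49203 / 0.21374 = 2.30201
The risk among the exposed is 2.30 times that among the unexposed.

2.302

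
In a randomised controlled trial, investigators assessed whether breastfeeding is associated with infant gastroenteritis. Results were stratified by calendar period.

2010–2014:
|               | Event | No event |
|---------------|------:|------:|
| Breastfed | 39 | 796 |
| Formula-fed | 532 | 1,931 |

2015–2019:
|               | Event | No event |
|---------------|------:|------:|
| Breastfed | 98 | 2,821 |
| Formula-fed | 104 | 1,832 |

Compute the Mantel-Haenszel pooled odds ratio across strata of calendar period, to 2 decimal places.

OR_MH = Σ(aᵢdᵢ/nᵢ) / Σ(bᵢcᵢ/nᵢ), where nᵢ is the stratum total.
Stratum 1 (2010–2014): n = 3298; a·d/n = 39·1931/3298 = 22.8347; b·c/n = 796·532/3298 = 128.4027
Stratum 2 (2015–2019): n = 4855; a·d/n = 98·1832/4855 = 36.9796; b·c/n = 2821·104/4855 = 60.4292
OR_MH = (22.8347 + 36.9796) / (128.4027 + 60.4292) = 59.8144 / 188.8319 = 0.31676

0.32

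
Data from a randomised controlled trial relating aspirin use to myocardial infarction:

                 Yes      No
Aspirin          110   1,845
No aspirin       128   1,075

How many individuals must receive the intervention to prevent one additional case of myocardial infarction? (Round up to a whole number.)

20

Risk in treated group = 110/1955 = 0.05627; risk in control = 128/1203 = 0.10640.
Absolute risk reduction = 0.10640 − 0.05627 = 0.05013
NNT = 1 / ARR = 1 / 0.05013 = 19.946 → round up → 20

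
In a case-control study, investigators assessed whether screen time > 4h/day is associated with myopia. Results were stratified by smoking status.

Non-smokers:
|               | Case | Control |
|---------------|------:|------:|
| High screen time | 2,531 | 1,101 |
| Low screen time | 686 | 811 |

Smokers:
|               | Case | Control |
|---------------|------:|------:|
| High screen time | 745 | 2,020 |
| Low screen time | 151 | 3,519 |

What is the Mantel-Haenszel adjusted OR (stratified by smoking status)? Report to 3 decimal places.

4.149

OR_MH = Σ(aᵢdᵢ/nᵢ) / Σ(bᵢcᵢ/nᵢ), where nᵢ is the stratum total.
Stratum 1 (Non-smokers): n = 5129; a·d/n = 2531·811/5129 = 400.2030; b·c/n = 1101·686/5129 = 147.2579
Stratum 2 (Smokers): n = 6435; a·d/n = 745·3519/6435 = 407.4056; b·c/n = 2020·151/6435 = 47.4002
OR_MH = (400.2030 + 407.4056) / (147.2579 + 47.4002) = 807.6086 / 194.6581 = 4.14886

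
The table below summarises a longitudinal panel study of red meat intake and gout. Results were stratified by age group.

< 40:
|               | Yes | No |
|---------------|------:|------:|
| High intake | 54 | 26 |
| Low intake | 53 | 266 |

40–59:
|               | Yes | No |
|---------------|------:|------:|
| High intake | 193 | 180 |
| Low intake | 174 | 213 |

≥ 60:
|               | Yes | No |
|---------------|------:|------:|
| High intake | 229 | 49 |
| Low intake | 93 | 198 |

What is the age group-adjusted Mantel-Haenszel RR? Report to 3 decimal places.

RR_MH = Σ(aᵢ·n₀ᵢ/nᵢ) / Σ(cᵢ·n₁ᵢ/nᵢ), with n₁ᵢ = aᵢ+bᵢ (exposed), n₀ᵢ = cᵢ+dᵢ (unexposed), nᵢ = n₁ᵢ+n₀ᵢ.
Stratum 1 (< 40): n₁ = 80, n₀ = 319, n = 399; a·n₀/n = 54·319/399 = 43.1729; c·n₁/n = 53·80/399 = 10.6266
Stratum 2 (40–59): n₁ = 373, n₀ = 387, n = 760; a·n₀/n = 193·387/760 = 98.2776; c·n₁/n = 174·373/760 = 85.3974
Stratum 3 (≥ 60): n₁ = 278, n₀ = 291, n = 569; a·n₀/n = 229·291/569 = 117.1160; c·n₁/n = 93·278/569 = 45.4376
RR_MH = (43.1729 + 98.2776 + 117.1160) / (10.6266 + 85.3974 + 45.4376) = 258.5666 / 141.4615 = 1.82782

1.828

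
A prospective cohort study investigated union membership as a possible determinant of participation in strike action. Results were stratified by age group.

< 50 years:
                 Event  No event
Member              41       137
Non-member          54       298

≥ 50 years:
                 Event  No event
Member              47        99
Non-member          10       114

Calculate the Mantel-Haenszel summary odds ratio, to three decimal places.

OR_MH = Σ(aᵢdᵢ/nᵢ) / Σ(bᵢcᵢ/nᵢ), where nᵢ is the stratum total.
Stratum 1 (< 50 years): n = 530; a·d/n = 41·298/530 = 23.0528; b·c/n = 137·54/530 = 13.9585
Stratum 2 (≥ 50 years): n = 270; a·d/n = 47·114/270 = 19.8444; b·c/n = 99·10/270 = 3.6667
OR_MH = (23.0528 + 19.8444) / (13.9585 + 3.6667) = 42.8973 / 17.6252 = 2.43387

2.434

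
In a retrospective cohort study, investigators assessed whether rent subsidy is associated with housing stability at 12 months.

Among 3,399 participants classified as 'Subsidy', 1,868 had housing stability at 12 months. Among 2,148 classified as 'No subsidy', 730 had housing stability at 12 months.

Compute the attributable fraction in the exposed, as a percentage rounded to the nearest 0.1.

38.2

From the description: a = 1868, b = 1531, c = 730, d = 1418.
Risk in exposed = 1868/3399 = 0.54957; risk in unexposed = 730/2148 = 0.33985.
RR = 0.54957/0.33985 = 1.61710
AR% = (RR − 1)/RR × 100 = (1.61710 − 1)/1.61710 × 100 = 38.1609%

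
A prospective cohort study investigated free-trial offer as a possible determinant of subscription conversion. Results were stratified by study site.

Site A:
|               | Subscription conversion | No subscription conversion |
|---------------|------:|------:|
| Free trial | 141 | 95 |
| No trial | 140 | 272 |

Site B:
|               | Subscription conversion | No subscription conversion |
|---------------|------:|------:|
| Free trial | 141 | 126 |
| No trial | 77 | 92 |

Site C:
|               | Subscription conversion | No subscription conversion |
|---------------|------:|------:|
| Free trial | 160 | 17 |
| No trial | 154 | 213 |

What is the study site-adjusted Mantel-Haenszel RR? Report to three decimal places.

RR_MH = Σ(aᵢ·n₀ᵢ/nᵢ) / Σ(cᵢ·n₁ᵢ/nᵢ), with n₁ᵢ = aᵢ+bᵢ (exposed), n₀ᵢ = cᵢ+dᵢ (unexposed), nᵢ = n₁ᵢ+n₀ᵢ.
Stratum 1 (Site A): n₁ = 236, n₀ = 412, n = 648; a·n₀/n = 141·412/648 = 89.6481; c·n₁/n = 140·236/648 = 50.9877
Stratum 2 (Site B): n₁ = 267, n₀ = 169, n = 436; a·n₀/n = 141·169/436 = 54.6537; c·n₁/n = 77·267/436 = 47.1537
Stratum 3 (Site C): n₁ = 177, n₀ = 367, n = 544; a·n₀/n = 160·367/544 = 107.9412; c·n₁/n = 154·177/544 = 50.1066
RR_MH = (89.6481 + 54.6537 + 107.9412) / (50.9877 + 47.1537 + 50.1066) = 252.2430 / 148.2479 = 1.70149

1.701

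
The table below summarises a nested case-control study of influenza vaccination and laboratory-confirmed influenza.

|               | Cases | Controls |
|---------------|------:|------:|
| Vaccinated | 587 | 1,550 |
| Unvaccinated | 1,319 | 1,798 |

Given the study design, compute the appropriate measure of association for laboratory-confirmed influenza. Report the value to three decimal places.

Cells: a = 587, b = 1550, c = 1319, d = 1798.
This is a nested case-control study: participants were sampled on outcome status, so risks in the source population cannot be estimated directly — relative risk is not valid here. The odds ratio is the appropriate measure.
OR = (a·d)/(b·c) = (587 × 1798) / (1550 × 1319) = 1055426 / 2044450 = 0.51624

0.516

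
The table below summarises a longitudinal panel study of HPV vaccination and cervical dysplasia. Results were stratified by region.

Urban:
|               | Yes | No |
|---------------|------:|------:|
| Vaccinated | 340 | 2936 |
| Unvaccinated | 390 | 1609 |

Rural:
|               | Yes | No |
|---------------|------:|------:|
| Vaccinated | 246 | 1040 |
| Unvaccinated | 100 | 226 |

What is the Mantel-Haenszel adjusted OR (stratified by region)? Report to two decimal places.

0.49

OR_MH = Σ(aᵢdᵢ/nᵢ) / Σ(bᵢcᵢ/nᵢ), where nᵢ is the stratum total.
Stratum 1 (Urban): n = 5275; a·d/n = 340·1609/5275 = 103.7081; b·c/n = 2936·390/5275 = 217.0692
Stratum 2 (Rural): n = 1612; a·d/n = 246·226/1612 = 34.4888; b·c/n = 1040·100/1612 = 64.5161
OR_MH = (103.7081 + 34.4888) / (217.0692 + 64.5161) = 138.1969 / 281.5853 = 0.49078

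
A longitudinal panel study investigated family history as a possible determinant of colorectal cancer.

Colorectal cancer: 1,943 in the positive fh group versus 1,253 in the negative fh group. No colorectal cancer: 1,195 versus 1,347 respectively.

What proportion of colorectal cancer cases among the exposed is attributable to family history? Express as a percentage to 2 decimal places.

22.17

From the description: a = 1943, b = 1195, c = 1253, d = 1347.
Risk in exposed = 1943/3138 = 0.61918; risk in unexposed = 1253/2600 = 0.48192.
RR = 0.61918/0.48192 = 1.28482
AR% = (RR − 1)/RR × 100 = (1.28482 − 1)/1.28482 × 100 = 22.1681%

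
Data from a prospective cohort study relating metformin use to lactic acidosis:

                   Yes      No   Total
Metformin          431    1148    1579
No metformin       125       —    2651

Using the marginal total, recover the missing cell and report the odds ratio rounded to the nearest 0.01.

The missing cell is in the unexposed row: 2651 − 125 = 2526.
So a = 431, b = 1148, c = 125, d = 2526.
OR = (a·d)/(b·c) = (431 × 2526) / (1148 × 125) = 1088706 / 143500 = 7.58680

7.59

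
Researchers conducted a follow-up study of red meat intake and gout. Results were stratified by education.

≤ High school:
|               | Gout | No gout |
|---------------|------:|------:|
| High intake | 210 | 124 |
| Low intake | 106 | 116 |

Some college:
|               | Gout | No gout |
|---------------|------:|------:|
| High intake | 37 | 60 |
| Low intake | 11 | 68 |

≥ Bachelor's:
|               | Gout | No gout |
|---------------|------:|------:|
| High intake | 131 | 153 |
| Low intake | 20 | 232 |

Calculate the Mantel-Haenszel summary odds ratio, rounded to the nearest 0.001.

OR_MH = Σ(aᵢdᵢ/nᵢ) / Σ(bᵢcᵢ/nᵢ), where nᵢ is the stratum total.
Stratum 1 (≤ High school): n = 556; a·d/n = 210·116/556 = 43.8129; b·c/n = 124·106/556 = 23.6403
Stratum 2 (Some college): n = 176; a·d/n = 37·68/176 = 14.2955; b·c/n = 60·11/176 = 3.7500
Stratum 3 (≥ Bachelor's): n = 536; a·d/n = 131·232/536 = 56.7015; b·c/n = 153·20/536 = 5.7090
OR_MH = (43.8129 + 14.2955 + 56.7015) / (23.6403 + 3.7500 + 5.7090) = 114.8099 / 33.0992 = 3.46866

3.469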